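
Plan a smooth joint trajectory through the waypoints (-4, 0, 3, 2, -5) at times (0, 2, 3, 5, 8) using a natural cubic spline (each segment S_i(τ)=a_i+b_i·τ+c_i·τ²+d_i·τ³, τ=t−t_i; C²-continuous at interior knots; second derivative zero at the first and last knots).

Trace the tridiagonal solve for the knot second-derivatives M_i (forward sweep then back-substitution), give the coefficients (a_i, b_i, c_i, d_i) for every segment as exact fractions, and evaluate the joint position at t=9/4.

  seg 0: a=-4 b=716/489 c=0 d=131/978
  seg 1: a=0 b=1502/489 c=131/163 d=-428/489
  seg 2: a=3 b=1004/489 c=-297/163 d=1067/3912
  seg 3: a=2 b=-1919/978 c=-121/652 d=121/5868
S(9/4) = 1049/1304

Δ: Δ0=2, Δ1=3, Δ2=-1/2, Δ3=-7/3
row 1: diag=6, rhs=6; c'=1/6, d'=1
row 2: denom=6−1·1/6=35/6; d'=(-21−1·1)/(35/6)=-132/35
row 3: denom=10−2·12/35=326/35; d'=(-11−2·-132/35)/(326/35)=-121/326
back: M3=-121/326
back: M2=-132/35−12/35·-121/326=-594/163
back: M1=1−1/6·-594/163=262/163
M: M0=0, M1=262/163, M2=-594/163, M3=-121/326, M4=0
seg 0: a=-4, c=M0/2=0, d=(M1−M0)/(6·2)=131/978, b=Δ0−h0·(2M0+M1)/6=716/489
seg 1: a=0, c=M1/2=131/163, d=(M2−M1)/(6·1)=-428/489, b=Δ1−h1·(2M1+M2)/6=1502/489
seg 2: a=3, c=M2/2=-297/163, d=(M3−M2)/(6·2)=1067/3912, b=Δ2−h2·(2M2+M3)/6=1004/489
seg 3: a=2, c=M3/2=-121/652, d=(M4−M3)/(6·3)=121/5868, b=Δ3−h3·(2M3+M4)/6=-1919/978
t_q=9/4 → seg 1, τ=1/4; S=0+1502/489·τ+131/163·τ²+-428/489·τ³=1049/1304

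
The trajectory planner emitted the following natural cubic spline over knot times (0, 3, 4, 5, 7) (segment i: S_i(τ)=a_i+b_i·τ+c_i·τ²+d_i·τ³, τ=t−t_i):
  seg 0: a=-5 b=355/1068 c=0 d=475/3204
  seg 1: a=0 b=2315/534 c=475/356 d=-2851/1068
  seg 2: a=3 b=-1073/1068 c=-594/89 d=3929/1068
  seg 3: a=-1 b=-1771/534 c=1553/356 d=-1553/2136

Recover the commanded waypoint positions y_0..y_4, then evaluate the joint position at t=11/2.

y_0 = S_0(0) = a_0 = -5
y_1 = S_1(0) = a_1 = 0
y_2 = S_2(0) = a_2 = 3
y_3 = S_3(0) = a_3 = -1
y_4 = S_3(2) = 4
t_q=11/2 is in segment 3 (τ=1/2); S_3(τ)=-9447/5696

y_0=-5 y_1=0 y_2=3 y_3=-1 y_4=4
S(11/2) = -9447/5696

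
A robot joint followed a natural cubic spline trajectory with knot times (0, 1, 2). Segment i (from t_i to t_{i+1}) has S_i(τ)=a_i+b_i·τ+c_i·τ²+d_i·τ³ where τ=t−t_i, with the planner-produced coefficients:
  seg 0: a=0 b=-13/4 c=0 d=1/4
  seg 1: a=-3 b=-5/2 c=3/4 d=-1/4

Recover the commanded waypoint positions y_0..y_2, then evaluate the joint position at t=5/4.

y_0 = S_0(0) = a_0 = 0
y_1 = S_1(0) = a_1 = -3
y_2 = S_1(1) = -5
t_q=5/4 is in segment 1 (τ=1/4); S_1(τ)=-917/256

y_0=0 y_1=-3 y_2=-5
S(5/4) = -917/256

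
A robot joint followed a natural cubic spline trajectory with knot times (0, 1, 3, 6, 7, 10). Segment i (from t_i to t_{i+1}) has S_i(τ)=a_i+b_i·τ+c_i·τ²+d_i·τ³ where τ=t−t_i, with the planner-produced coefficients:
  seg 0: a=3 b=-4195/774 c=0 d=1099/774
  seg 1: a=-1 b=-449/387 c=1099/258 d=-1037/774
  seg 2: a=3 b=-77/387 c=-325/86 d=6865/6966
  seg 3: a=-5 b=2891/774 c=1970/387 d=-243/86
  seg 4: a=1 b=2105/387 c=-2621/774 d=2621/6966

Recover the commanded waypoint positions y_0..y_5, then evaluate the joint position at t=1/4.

y_0=3 y_1=-1 y_2=3 y_3=-5 y_4=1 y_5=-3
S(1/4) = 27529/16512

y_0 = S_0(0) = a_0 = 3
y_1 = S_1(0) = a_1 = -1
y_2 = S_2(0) = a_2 = 3
y_3 = S_3(0) = a_3 = -5
y_4 = S_4(0) = a_4 = 1
y_5 = S_4(3) = -3
t_q=1/4 is in segment 0 (τ=1/4); S_0(τ)=27529/16512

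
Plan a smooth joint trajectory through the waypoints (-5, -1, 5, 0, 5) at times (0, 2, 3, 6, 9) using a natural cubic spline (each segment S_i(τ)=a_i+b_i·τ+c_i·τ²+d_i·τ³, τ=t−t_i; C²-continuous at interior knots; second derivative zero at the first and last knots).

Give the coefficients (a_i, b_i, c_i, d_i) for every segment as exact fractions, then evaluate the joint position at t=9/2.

Δ: Δ0=2, Δ1=6, Δ2=-5/3, Δ3=5/3
row 1: diag=6, rhs=24; c'=1/6, d'=4
row 2: denom=8−1·1/6=47/6; d'=(-46−1·4)/(47/6)=-300/47
row 3: denom=12−3·18/47=510/47; d'=(20−3·-300/47)/(510/47)=184/51
back: M3=184/51
back: M2=-300/47−18/47·184/51=-132/17
back: M1=4−1/6·-132/17=90/17
M: M0=0, M1=90/17, M2=-132/17, M3=184/51, M4=0
seg 0: a=-5, c=M0/2=0, d=(M1−M0)/(6·2)=15/34, b=Δ0−h0·(2M0+M1)/6=4/17
seg 1: a=-1, c=M1/2=45/17, d=(M2−M1)/(6·1)=-37/17, b=Δ1−h1·(2M1+M2)/6=94/17
seg 2: a=5, c=M2/2=-66/17, d=(M3−M2)/(6·3)=290/459, b=Δ2−h2·(2M2+M3)/6=73/17
seg 3: a=0, c=M3/2=92/51, d=(M4−M3)/(6·3)=-92/459, b=Δ3−h3·(2M3+M4)/6=-33/17
t_q=9/2 → seg 2, τ=3/2; S=5+73/17·τ+-66/17·τ²+290/459·τ³=329/68

  seg 0: a=-5 b=4/17 c=0 d=15/34
  seg 1: a=-1 b=94/17 c=45/17 d=-37/17
  seg 2: a=5 b=73/17 c=-66/17 d=290/459
  seg 3: a=0 b=-33/17 c=92/51 d=-92/459
S(9/2) = 329/68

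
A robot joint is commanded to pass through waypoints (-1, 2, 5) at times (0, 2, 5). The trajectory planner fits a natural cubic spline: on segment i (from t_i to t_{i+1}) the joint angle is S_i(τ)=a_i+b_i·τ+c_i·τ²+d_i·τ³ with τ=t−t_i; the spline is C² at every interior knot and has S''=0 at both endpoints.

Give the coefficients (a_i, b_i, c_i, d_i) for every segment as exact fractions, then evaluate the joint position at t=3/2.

  seg 0: a=-1 b=8/5 c=0 d=-1/40
  seg 1: a=2 b=13/10 c=-3/20 d=1/60
S(3/2) = 421/320

Δ: Δ0=3/2, Δ1=1
row 1: diag=10, rhs=-3; c'=3/10, d'=-3/10
back: M1=-3/10
M: M0=0, M1=-3/10, M2=0
seg 0: a=-1, c=M0/2=0, d=(M1−M0)/(6·2)=-1/40, b=Δ0−h0·(2M0+M1)/6=8/5
seg 1: a=2, c=M1/2=-3/20, d=(M2−M1)/(6·3)=1/60, b=Δ1−h1·(2M1+M2)/6=13/10
t_q=3/2 → seg 0, τ=3/2; S=-1+8/5·τ+0·τ²+-1/40·τ³=421/320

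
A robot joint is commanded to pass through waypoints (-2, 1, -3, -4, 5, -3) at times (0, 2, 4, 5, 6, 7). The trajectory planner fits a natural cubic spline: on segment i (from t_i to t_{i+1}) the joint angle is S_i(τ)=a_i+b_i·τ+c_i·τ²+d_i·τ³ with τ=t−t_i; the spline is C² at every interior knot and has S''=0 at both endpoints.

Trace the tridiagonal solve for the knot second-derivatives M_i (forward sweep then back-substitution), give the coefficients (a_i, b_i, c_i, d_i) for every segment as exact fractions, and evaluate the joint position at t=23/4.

Δ: Δ0=3/2, Δ1=-2, Δ2=-1, Δ3=9, Δ4=-8
row 1: diag=8, rhs=-21; c'=1/4, d'=-21/8
row 2: denom=6−2·1/4=11/2; d'=(6−2·-21/8)/(11/2)=45/22
row 3: denom=4−1·2/11=42/11; d'=(60−1·45/22)/(42/11)=425/28
row 4: denom=4−1·11/42=157/42; d'=(-102−1·425/28)/(157/42)=-9843/314
back: M4=-9843/314
back: M3=425/28−11/42·-9843/314=3672/157
back: M2=45/22−2/11·3672/157=-693/314
back: M1=-21/8−1/4·-693/314=-651/314
M: M0=0, M1=-651/314, M2=-693/314, M3=3672/157, M4=-9843/314, M5=0
seg 0: a=-2, c=M0/2=0, d=(M1−M0)/(6·2)=-217/1256, b=Δ0−h0·(2M0+M1)/6=344/157
seg 1: a=1, c=M1/2=-651/628, d=(M2−M1)/(6·2)=-7/628, b=Δ1−h1·(2M1+M2)/6=37/314
seg 2: a=-3, c=M2/2=-693/628, d=(M3−M2)/(6·1)=2679/628, b=Δ2−h2·(2M2+M3)/6=-1307/314
seg 3: a=-4, c=M3/2=1836/157, d=(M4−M3)/(6·1)=-5729/628, b=Δ3−h3·(2M3+M4)/6=4037/628
seg 4: a=5, c=M4/2=-9843/628, d=(M5−M4)/(6·1)=3281/628, b=Δ4−h4·(2M4+M5)/6=769/314
t_q=23/4 → seg 3, τ=3/4; S=-4+4037/628·τ+1836/157·τ²+-5729/628·τ³=142709/40192

  seg 0: a=-2 b=344/157 c=0 d=-217/1256
  seg 1: a=1 b=37/314 c=-651/628 d=-7/628
  seg 2: a=-3 b=-1307/314 c=-693/628 d=2679/628
  seg 3: a=-4 b=4037/628 c=1836/157 d=-5729/628
  seg 4: a=5 b=769/314 c=-9843/628 d=3281/628
S(23/4) = 142709/40192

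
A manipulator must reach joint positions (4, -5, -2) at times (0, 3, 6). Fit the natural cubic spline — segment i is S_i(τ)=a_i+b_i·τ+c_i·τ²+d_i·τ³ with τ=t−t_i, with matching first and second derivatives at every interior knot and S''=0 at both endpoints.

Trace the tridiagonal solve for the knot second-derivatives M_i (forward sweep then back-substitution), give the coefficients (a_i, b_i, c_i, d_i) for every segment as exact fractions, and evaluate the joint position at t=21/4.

  seg 0: a=4 b=-4 c=0 d=1/9
  seg 1: a=-5 b=-1 c=1 d=-1/9
S(21/4) = -221/64

Δ: Δ0=-3, Δ1=1
row 1: diag=12, rhs=24; c'=1/4, d'=2
back: M1=2
M: M0=0, M1=2, M2=0
seg 0: a=4, c=M0/2=0, d=(M1−M0)/(6·3)=1/9, b=Δ0−h0·(2M0+M1)/6=-4
seg 1: a=-5, c=M1/2=1, d=(M2−M1)/(6·3)=-1/9, b=Δ1−h1·(2M1+M2)/6=-1
t_q=21/4 → seg 1, τ=9/4; S=-5+-1·τ+1·τ²+-1/9·τ³=-221/64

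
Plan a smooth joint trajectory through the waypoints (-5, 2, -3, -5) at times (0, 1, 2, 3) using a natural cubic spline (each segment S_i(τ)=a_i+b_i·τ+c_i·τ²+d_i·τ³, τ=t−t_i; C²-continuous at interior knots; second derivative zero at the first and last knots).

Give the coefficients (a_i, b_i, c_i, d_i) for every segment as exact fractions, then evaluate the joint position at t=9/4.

Δ: Δ0=7, Δ1=-5, Δ2=-2
row 1: diag=4, rhs=-72; c'=1/4, d'=-18
row 2: denom=4−1·1/4=15/4; d'=(18−1·-18)/(15/4)=48/5
back: M2=48/5
back: M1=-18−1/4·48/5=-102/5
M: M0=0, M1=-102/5, M2=48/5, M3=0
seg 0: a=-5, c=M0/2=0, d=(M1−M0)/(6·1)=-17/5, b=Δ0−h0·(2M0+M1)/6=52/5
seg 1: a=2, c=M1/2=-51/5, d=(M2−M1)/(6·1)=5, b=Δ1−h1·(2M1+M2)/6=1/5
seg 2: a=-3, c=M2/2=24/5, d=(M3−M2)/(6·1)=-8/5, b=Δ2−h2·(2M2+M3)/6=-26/5
t_q=9/4 → seg 2, τ=1/4; S=-3+-26/5·τ+24/5·τ²+-8/5·τ³=-161/40

  seg 0: a=-5 b=52/5 c=0 d=-17/5
  seg 1: a=2 b=1/5 c=-51/5 d=5
  seg 2: a=-3 b=-26/5 c=24/5 d=-8/5
S(9/4) = -161/40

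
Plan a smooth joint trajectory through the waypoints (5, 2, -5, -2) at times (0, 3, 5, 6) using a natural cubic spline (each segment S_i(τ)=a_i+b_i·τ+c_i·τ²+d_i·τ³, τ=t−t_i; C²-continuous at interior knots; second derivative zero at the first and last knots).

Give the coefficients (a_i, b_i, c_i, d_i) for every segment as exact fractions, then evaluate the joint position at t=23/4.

Δ: Δ0=-1, Δ1=-7/2, Δ2=3
row 1: diag=10, rhs=-15; c'=1/5, d'=-3/2
row 2: denom=6−2·1/5=28/5; d'=(39−2·-3/2)/(28/5)=15/2
back: M2=15/2
back: M1=-3/2−1/5·15/2=-3
M: M0=0, M1=-3, M2=15/2, M3=0
seg 0: a=5, c=M0/2=0, d=(M1−M0)/(6·3)=-1/6, b=Δ0−h0·(2M0+M1)/6=1/2
seg 1: a=2, c=M1/2=-3/2, d=(M2−M1)/(6·2)=7/8, b=Δ1−h1·(2M1+M2)/6=-4
seg 2: a=-5, c=M2/2=15/4, d=(M3−M2)/(6·1)=-5/4, b=Δ2−h2·(2M2+M3)/6=1/2
t_q=23/4 → seg 2, τ=3/4; S=-5+1/2·τ+15/4·τ²+-5/4·τ³=-779/256

  seg 0: a=5 b=1/2 c=0 d=-1/6
  seg 1: a=2 b=-4 c=-3/2 d=7/8
  seg 2: a=-5 b=1/2 c=15/4 d=-5/4
S(23/4) = -779/256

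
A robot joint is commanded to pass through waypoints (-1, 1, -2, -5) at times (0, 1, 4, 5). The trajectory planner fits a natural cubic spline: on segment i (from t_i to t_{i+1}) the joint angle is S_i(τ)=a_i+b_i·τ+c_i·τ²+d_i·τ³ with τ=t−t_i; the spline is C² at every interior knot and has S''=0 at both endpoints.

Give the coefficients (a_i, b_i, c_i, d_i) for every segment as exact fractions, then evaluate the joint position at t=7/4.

Δ: Δ0=2, Δ1=-1, Δ2=-3
row 1: diag=8, rhs=-18; c'=3/8, d'=-9/4
row 2: denom=8−3·3/8=55/8; d'=(-12−3·-9/4)/(55/8)=-42/55
back: M2=-42/55
back: M1=-9/4−3/8·-42/55=-108/55
M: M0=0, M1=-108/55, M2=-42/55, M3=0
seg 0: a=-1, c=M0/2=0, d=(M1−M0)/(6·1)=-18/55, b=Δ0−h0·(2M0+M1)/6=128/55
seg 1: a=1, c=M1/2=-54/55, d=(M2−M1)/(6·3)=1/15, b=Δ1−h1·(2M1+M2)/6=74/55
seg 2: a=-2, c=M2/2=-21/55, d=(M3−M2)/(6·1)=7/55, b=Δ2−h2·(2M2+M3)/6=-151/55
t_q=7/4 → seg 1, τ=3/4; S=1+74/55·τ+-54/55·τ²+1/15·τ³=5227/3520

  seg 0: a=-1 b=128/55 c=0 d=-18/55
  seg 1: a=1 b=74/55 c=-54/55 d=1/15
  seg 2: a=-2 b=-151/55 c=-21/55 d=7/55
S(7/4) = 5227/3520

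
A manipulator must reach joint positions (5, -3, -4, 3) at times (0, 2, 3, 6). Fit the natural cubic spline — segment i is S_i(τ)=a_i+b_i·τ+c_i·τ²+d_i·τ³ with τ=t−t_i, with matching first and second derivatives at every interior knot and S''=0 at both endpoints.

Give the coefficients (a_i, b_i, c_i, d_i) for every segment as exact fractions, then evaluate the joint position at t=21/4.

  seg 0: a=5 b=-688/141 c=0 d=31/141
  seg 1: a=-3 b=-316/141 c=62/47 d=-11/141
  seg 2: a=-4 b=23/141 c=51/47 d=-17/141
S(21/4) = 1465/3008

Δ: Δ0=-4, Δ1=-1, Δ2=7/3
row 1: diag=6, rhs=18; c'=1/6, d'=3
row 2: denom=8−1·1/6=47/6; d'=(20−1·3)/(47/6)=102/47
back: M2=102/47
back: M1=3−1/6·102/47=124/47
M: M0=0, M1=124/47, M2=102/47, M3=0
seg 0: a=5, c=M0/2=0, d=(M1−M0)/(6·2)=31/141, b=Δ0−h0·(2M0+M1)/6=-688/141
seg 1: a=-3, c=M1/2=62/47, d=(M2−M1)/(6·1)=-11/141, b=Δ1−h1·(2M1+M2)/6=-316/141
seg 2: a=-4, c=M2/2=51/47, d=(M3−M2)/(6·3)=-17/141, b=Δ2−h2·(2M2+M3)/6=23/141
t_q=21/4 → seg 2, τ=9/4; S=-4+23/141·τ+51/47·τ²+-17/141·τ³=1465/3008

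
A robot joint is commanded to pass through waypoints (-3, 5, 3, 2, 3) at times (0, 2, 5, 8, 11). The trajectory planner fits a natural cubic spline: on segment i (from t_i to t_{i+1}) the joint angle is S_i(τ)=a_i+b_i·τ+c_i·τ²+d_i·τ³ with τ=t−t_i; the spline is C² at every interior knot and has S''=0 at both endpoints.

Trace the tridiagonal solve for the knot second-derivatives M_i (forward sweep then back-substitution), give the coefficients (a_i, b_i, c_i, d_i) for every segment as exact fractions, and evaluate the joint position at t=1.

  seg 0: a=-3 b=1040/207 c=0 d=-53/207
  seg 1: a=5 b=404/207 c=-106/69 d=412/1863
  seg 2: a=3 b=-268/207 c=94/207 d=-83/1863
  seg 3: a=2 b=47/207 c=11/207 d=-11/1863
S(1) = 122/69

Δ: Δ0=4, Δ1=-2/3, Δ2=-1/3, Δ3=1/3
row 1: diag=10, rhs=-28; c'=3/10, d'=-14/5
row 2: denom=12−3·3/10=111/10; d'=(2−3·-14/5)/(111/10)=104/111
row 3: denom=12−3·10/37=414/37; d'=(4−3·104/111)/(414/37)=22/207
back: M3=22/207
back: M2=104/111−10/37·22/207=188/207
back: M1=-14/5−3/10·188/207=-212/69
M: M0=0, M1=-212/69, M2=188/207, M3=22/207, M4=0
seg 0: a=-3, c=M0/2=0, d=(M1−M0)/(6·2)=-53/207, b=Δ0−h0·(2M0+M1)/6=1040/207
seg 1: a=5, c=M1/2=-106/69, d=(M2−M1)/(6·3)=412/1863, b=Δ1−h1·(2M1+M2)/6=404/207
seg 2: a=3, c=M2/2=94/207, d=(M3−M2)/(6·3)=-83/1863, b=Δ2−h2·(2M2+M3)/6=-268/207
seg 3: a=2, c=M3/2=11/207, d=(M4−M3)/(6·3)=-11/1863, b=Δ3−h3·(2M3+M4)/6=47/207
t_q=1 → seg 0, τ=1; S=-3+1040/207·τ+0·τ²+-53/207·τ³=122/69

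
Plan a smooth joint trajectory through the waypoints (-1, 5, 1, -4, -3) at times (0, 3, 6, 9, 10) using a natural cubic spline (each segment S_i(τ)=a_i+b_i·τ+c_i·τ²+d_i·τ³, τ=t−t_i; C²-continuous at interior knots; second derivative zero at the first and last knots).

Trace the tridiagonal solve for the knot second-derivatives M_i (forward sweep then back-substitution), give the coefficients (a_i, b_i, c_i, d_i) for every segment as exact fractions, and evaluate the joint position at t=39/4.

Δ: Δ0=2, Δ1=-4/3, Δ2=-5/3, Δ3=1
row 1: diag=12, rhs=-20; c'=1/4, d'=-5/3
row 2: denom=12−3·1/4=45/4; d'=(-2−3·-5/3)/(45/4)=4/15
row 3: denom=8−3·4/15=36/5; d'=(16−3·4/15)/(36/5)=19/9
back: M3=19/9
back: M2=4/15−4/15·19/9=-8/27
back: M1=-5/3−1/4·-8/27=-43/27
M: M0=0, M1=-43/27, M2=-8/27, M3=19/9, M4=0
seg 0: a=-1, c=M0/2=0, d=(M1−M0)/(6·3)=-43/486, b=Δ0−h0·(2M0+M1)/6=151/54
seg 1: a=5, c=M1/2=-43/54, d=(M2−M1)/(6·3)=35/486, b=Δ1−h1·(2M1+M2)/6=11/27
seg 2: a=1, c=M2/2=-4/27, d=(M3−M2)/(6·3)=65/486, b=Δ2−h2·(2M2+M3)/6=-131/54
seg 3: a=-4, c=M3/2=19/18, d=(M4−M3)/(6·1)=-19/54, b=Δ3−h3·(2M3+M4)/6=8/27
t_q=39/4 → seg 3, τ=3/4; S=-4+8/27·τ+19/18·τ²+-19/54·τ³=-3839/1152

  seg 0: a=-1 b=151/54 c=0 d=-43/486
  seg 1: a=5 b=11/27 c=-43/54 d=35/486
  seg 2: a=1 b=-131/54 c=-4/27 d=65/486
  seg 3: a=-4 b=8/27 c=19/18 d=-19/54
S(39/4) = -3839/1152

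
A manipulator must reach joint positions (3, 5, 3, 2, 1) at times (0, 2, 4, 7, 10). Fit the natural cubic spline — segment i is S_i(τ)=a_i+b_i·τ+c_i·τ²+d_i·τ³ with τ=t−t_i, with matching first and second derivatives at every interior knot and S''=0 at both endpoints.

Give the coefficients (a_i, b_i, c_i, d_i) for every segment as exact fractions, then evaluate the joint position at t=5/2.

Δ: Δ0=1, Δ1=-1, Δ2=-1/3, Δ3=-1/3
row 1: diag=8, rhs=-12; c'=1/4, d'=-3/2
row 2: denom=10−2·1/4=19/2; d'=(4−2·-3/2)/(19/2)=14/19
row 3: denom=12−3·6/19=210/19; d'=(0−3·14/19)/(210/19)=-1/5
back: M3=-1/5
back: M2=14/19−6/19·-1/5=4/5
back: M1=-3/2−1/4·4/5=-17/10
M: M0=0, M1=-17/10, M2=4/5, M3=-1/5, M4=0
seg 0: a=3, c=M0/2=0, d=(M1−M0)/(6·2)=-17/120, b=Δ0−h0·(2M0+M1)/6=47/30
seg 1: a=5, c=M1/2=-17/20, d=(M2−M1)/(6·2)=5/24, b=Δ1−h1·(2M1+M2)/6=-2/15
seg 2: a=3, c=M2/2=2/5, d=(M3−M2)/(6·3)=-1/18, b=Δ2−h2·(2M2+M3)/6=-31/30
seg 3: a=2, c=M3/2=-1/10, d=(M4−M3)/(6·3)=1/90, b=Δ3−h3·(2M3+M4)/6=-2/15
t_q=5/2 → seg 1, τ=1/2; S=5+-2/15·τ+-17/20·τ²+5/24·τ³=1519/320

  seg 0: a=3 b=47/30 c=0 d=-17/120
  seg 1: a=5 b=-2/15 c=-17/20 d=5/24
  seg 2: a=3 b=-31/30 c=2/5 d=-1/18
  seg 3: a=2 b=-2/15 c=-1/10 d=1/90
S(5/2) = 1519/320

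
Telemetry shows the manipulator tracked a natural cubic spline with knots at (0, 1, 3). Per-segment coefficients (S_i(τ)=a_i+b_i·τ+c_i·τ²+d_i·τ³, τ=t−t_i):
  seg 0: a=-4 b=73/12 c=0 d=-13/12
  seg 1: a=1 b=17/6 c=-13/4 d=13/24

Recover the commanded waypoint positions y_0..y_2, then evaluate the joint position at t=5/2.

y_0 = S_0(0) = a_0 = -4
y_1 = S_1(0) = a_1 = 1
y_2 = S_1(2) = -2
t_q=5/2 is in segment 1 (τ=3/2); S_1(τ)=-15/64

y_0=-4 y_1=1 y_2=-2
S(5/2) = -15/64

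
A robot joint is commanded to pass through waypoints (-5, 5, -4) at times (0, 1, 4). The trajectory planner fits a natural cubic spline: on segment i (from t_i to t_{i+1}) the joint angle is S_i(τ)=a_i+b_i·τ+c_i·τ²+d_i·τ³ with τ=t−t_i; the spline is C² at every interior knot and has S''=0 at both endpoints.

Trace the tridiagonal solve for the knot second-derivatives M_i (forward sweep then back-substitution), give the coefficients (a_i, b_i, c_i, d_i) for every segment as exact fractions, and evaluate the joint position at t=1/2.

Δ: Δ0=10, Δ1=-3
row 1: diag=8, rhs=-78; c'=3/8, d'=-39/4
back: M1=-39/4
M: M0=0, M1=-39/4, M2=0
seg 0: a=-5, c=M0/2=0, d=(M1−M0)/(6·1)=-13/8, b=Δ0−h0·(2M0+M1)/6=93/8
seg 1: a=5, c=M1/2=-39/8, d=(M2−M1)/(6·3)=13/24, b=Δ1−h1·(2M1+M2)/6=27/4
t_q=1/2 → seg 0, τ=1/2; S=-5+93/8·τ+0·τ²+-13/8·τ³=39/64

  seg 0: a=-5 b=93/8 c=0 d=-13/8
  seg 1: a=5 b=27/4 c=-39/8 d=13/24
S(1/2) = 39/64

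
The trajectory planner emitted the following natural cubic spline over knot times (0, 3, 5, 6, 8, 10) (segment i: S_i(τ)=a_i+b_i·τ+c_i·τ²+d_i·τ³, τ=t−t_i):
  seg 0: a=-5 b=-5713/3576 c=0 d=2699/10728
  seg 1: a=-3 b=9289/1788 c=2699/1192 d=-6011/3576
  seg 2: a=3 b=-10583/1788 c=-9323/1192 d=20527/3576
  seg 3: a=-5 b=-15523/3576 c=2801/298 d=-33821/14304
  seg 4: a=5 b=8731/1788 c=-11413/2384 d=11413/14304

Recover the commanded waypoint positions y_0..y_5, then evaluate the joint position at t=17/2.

y_0=-5 y_1=-3 y_2=3 y_3=-5 y_4=5 y_5=2
S(17/2) = 242003/38144

y_0 = S_0(0) = a_0 = -5
y_1 = S_1(0) = a_1 = -3
y_2 = S_2(0) = a_2 = 3
y_3 = S_3(0) = a_3 = -5
y_4 = S_4(0) = a_4 = 5
y_5 = S_4(2) = 2
t_q=17/2 is in segment 4 (τ=1/2); S_4(τ)=242003/38144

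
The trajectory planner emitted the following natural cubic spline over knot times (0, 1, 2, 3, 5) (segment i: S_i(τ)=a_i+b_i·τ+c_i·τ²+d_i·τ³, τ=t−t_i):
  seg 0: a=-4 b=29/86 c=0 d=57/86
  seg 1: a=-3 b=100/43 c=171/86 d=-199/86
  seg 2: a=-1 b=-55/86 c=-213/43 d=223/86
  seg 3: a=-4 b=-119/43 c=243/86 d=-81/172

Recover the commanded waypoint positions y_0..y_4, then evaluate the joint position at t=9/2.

y_0 = S_0(0) = a_0 = -4
y_1 = S_1(0) = a_1 = -3
y_2 = S_2(0) = a_2 = -1
y_3 = S_3(0) = a_3 = -4
y_4 = S_3(2) = -2
t_q=9/2 is in segment 3 (τ=3/2); S_3(τ)=-4655/1376

y_0=-4 y_1=-3 y_2=-1 y_3=-4 y_4=-2
S(9/2) = -4655/1376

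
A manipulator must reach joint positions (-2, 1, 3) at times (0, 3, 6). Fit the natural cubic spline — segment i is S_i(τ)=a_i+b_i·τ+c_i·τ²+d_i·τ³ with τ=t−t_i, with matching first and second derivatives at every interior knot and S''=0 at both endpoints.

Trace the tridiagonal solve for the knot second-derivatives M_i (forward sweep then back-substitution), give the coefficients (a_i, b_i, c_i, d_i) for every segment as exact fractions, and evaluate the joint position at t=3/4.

Δ: Δ0=1, Δ1=2/3
row 1: diag=12, rhs=-2; c'=1/4, d'=-1/6
back: M1=-1/6
M: M0=0, M1=-1/6, M2=0
seg 0: a=-2, c=M0/2=0, d=(M1−M0)/(6·3)=-1/108, b=Δ0−h0·(2M0+M1)/6=13/12
seg 1: a=1, c=M1/2=-1/12, d=(M2−M1)/(6·3)=1/108, b=Δ1−h1·(2M1+M2)/6=5/6
t_q=3/4 → seg 0, τ=3/4; S=-2+13/12·τ+0·τ²+-1/108·τ³=-305/256

  seg 0: a=-2 b=13/12 c=0 d=-1/108
  seg 1: a=1 b=5/6 c=-1/12 d=1/108
S(3/4) = -305/256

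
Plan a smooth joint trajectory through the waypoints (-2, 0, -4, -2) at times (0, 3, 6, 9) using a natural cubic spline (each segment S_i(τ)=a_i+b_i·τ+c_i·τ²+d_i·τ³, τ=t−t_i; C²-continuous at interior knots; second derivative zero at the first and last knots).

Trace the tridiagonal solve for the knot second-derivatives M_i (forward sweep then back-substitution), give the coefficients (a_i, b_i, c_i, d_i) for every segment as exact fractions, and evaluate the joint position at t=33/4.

  seg 0: a=-2 b=4/3 c=0 d=-2/27
  seg 1: a=0 b=-2/3 c=-2/3 d=4/27
  seg 2: a=-4 b=-2/3 c=2/3 d=-2/27
S(33/4) = -95/32

Δ: Δ0=2/3, Δ1=-4/3, Δ2=2/3
row 1: diag=12, rhs=-12; c'=1/4, d'=-1
row 2: denom=12−3·1/4=45/4; d'=(12−3·-1)/(45/4)=4/3
back: M2=4/3
back: M1=-1−1/4·4/3=-4/3
M: M0=0, M1=-4/3, M2=4/3, M3=0
seg 0: a=-2, c=M0/2=0, d=(M1−M0)/(6·3)=-2/27, b=Δ0−h0·(2M0+M1)/6=4/3
seg 1: a=0, c=M1/2=-2/3, d=(M2−M1)/(6·3)=4/27, b=Δ1−h1·(2M1+M2)/6=-2/3
seg 2: a=-4, c=M2/2=2/3, d=(M3−M2)/(6·3)=-2/27, b=Δ2−h2·(2M2+M3)/6=-2/3
t_q=33/4 → seg 2, τ=9/4; S=-4+-2/3·τ+2/3·τ²+-2/27·τ³=-95/32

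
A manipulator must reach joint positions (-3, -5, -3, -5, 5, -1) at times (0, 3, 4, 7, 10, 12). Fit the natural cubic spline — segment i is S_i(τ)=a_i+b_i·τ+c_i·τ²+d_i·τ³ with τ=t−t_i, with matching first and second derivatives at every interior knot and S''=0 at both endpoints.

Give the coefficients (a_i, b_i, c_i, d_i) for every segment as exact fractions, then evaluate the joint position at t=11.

  seg 0: a=-3 b=-235/123 c=0 d=17/123
  seg 1: a=-5 b=224/123 c=51/41 d=-131/123
  seg 2: a=-3 b=137/123 c=-80/41 d=167/369
  seg 3: a=-5 b=200/123 c=87/41 d=-191/369
  seg 4: a=5 b=47/123 c=-104/41 d=52/123
S(11) = 134/41

Δ: Δ0=-2/3, Δ1=2, Δ2=-2/3, Δ3=10/3, Δ4=-3
row 1: diag=8, rhs=16; c'=1/8, d'=2
row 2: denom=8−1·1/8=63/8; d'=(-16−1·2)/(63/8)=-16/7
row 3: denom=12−3·8/21=76/7; d'=(24−3·-16/7)/(76/7)=54/19
row 4: denom=10−3·21/76=697/76; d'=(-38−3·54/19)/(697/76)=-208/41
back: M4=-208/41
back: M3=54/19−21/76·-208/41=174/41
back: M2=-16/7−8/21·174/41=-160/41
back: M1=2−1/8·-160/41=102/41
M: M0=0, M1=102/41, M2=-160/41, M3=174/41, M4=-208/41, M5=0
seg 0: a=-3, c=M0/2=0, d=(M1−M0)/(6·3)=17/123, b=Δ0−h0·(2M0+M1)/6=-235/123
seg 1: a=-5, c=M1/2=51/41, d=(M2−M1)/(6·1)=-131/123, b=Δ1−h1·(2M1+M2)/6=224/123
seg 2: a=-3, c=M2/2=-80/41, d=(M3−M2)/(6·3)=167/369, b=Δ2−h2·(2M2+M3)/6=137/123
seg 3: a=-5, c=M3/2=87/41, d=(M4−M3)/(6·3)=-191/369, b=Δ3−h3·(2M3+M4)/6=200/123
seg 4: a=5, c=M4/2=-104/41, d=(M5−M4)/(6·2)=52/123, b=Δ4−h4·(2M4+M5)/6=47/123
t_q=11 → seg 4, τ=1; S=5+47/123·τ+-104/41·τ²+52/123·τ³=134/41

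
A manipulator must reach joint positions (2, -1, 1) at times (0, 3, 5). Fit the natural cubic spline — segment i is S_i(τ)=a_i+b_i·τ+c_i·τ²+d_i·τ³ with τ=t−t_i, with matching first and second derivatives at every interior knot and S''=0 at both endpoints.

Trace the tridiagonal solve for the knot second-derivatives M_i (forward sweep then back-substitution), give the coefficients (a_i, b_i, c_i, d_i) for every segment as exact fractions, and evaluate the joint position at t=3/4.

Δ: Δ0=-1, Δ1=1
row 1: diag=10, rhs=12; c'=1/5, d'=6/5
back: M1=6/5
M: M0=0, M1=6/5, M2=0
seg 0: a=2, c=M0/2=0, d=(M1−M0)/(6·3)=1/15, b=Δ0−h0·(2M0+M1)/6=-8/5
seg 1: a=-1, c=M1/2=3/5, d=(M2−M1)/(6·2)=-1/10, b=Δ1−h1·(2M1+M2)/6=1/5
t_q=3/4 → seg 0, τ=3/4; S=2+-8/5·τ+0·τ²+1/15·τ³=53/64

  seg 0: a=2 b=-8/5 c=0 d=1/15
  seg 1: a=-1 b=1/5 c=3/5 d=-1/10
S(3/4) = 53/64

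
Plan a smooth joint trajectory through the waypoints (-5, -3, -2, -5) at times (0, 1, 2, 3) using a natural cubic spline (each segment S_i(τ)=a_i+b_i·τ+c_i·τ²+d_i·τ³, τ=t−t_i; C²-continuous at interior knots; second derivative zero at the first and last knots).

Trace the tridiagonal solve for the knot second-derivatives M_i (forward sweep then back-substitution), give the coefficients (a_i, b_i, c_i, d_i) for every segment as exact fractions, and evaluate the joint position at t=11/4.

Δ: Δ0=2, Δ1=1, Δ2=-3
row 1: diag=4, rhs=-6; c'=1/4, d'=-3/2
row 2: denom=4−1·1/4=15/4; d'=(-24−1·-3/2)/(15/4)=-6
back: M2=-6
back: M1=-3/2−1/4·-6=0
M: M0=0, M1=0, M2=-6, M3=0
seg 0: a=-5, c=M0/2=0, d=(M1−M0)/(6·1)=0, b=Δ0−h0·(2M0+M1)/6=2
seg 1: a=-3, c=M1/2=0, d=(M2−M1)/(6·1)=-1, b=Δ1−h1·(2M1+M2)/6=2
seg 2: a=-2, c=M2/2=-3, d=(M3−M2)/(6·1)=1, b=Δ2−h2·(2M2+M3)/6=-1
t_q=11/4 → seg 2, τ=3/4; S=-2+-1·τ+-3·τ²+1·τ³=-257/64

  seg 0: a=-5 b=2 c=0 d=0
  seg 1: a=-3 b=2 c=0 d=-1
  seg 2: a=-2 b=-1 c=-3 d=1
S(11/4) = -257/64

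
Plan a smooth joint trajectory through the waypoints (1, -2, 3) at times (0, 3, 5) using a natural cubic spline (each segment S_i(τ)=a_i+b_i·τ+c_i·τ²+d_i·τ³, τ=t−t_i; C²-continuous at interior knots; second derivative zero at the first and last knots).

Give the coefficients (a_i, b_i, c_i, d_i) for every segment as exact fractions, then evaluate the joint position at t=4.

  seg 0: a=1 b=-41/20 c=0 d=7/60
  seg 1: a=-2 b=11/10 c=21/20 d=-7/40
S(4) = -1/40

Δ: Δ0=-1, Δ1=5/2
row 1: diag=10, rhs=21; c'=1/5, d'=21/10
back: M1=21/10
M: M0=0, M1=21/10, M2=0
seg 0: a=1, c=M0/2=0, d=(M1−M0)/(6·3)=7/60, b=Δ0−h0·(2M0+M1)/6=-41/20
seg 1: a=-2, c=M1/2=21/20, d=(M2−M1)/(6·2)=-7/40, b=Δ1−h1·(2M1+M2)/6=11/10
t_q=4 → seg 1, τ=1; S=-2+11/10·τ+21/20·τ²+-7/40·τ³=-1/40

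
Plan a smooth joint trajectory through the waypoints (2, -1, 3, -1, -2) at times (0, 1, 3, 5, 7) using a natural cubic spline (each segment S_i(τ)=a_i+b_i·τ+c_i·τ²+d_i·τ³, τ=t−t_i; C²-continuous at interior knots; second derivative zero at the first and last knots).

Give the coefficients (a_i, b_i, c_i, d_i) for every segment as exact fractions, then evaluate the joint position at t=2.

Δ: Δ0=-3, Δ1=2, Δ2=-2, Δ3=-1/2
row 1: diag=6, rhs=30; c'=1/3, d'=5
row 2: denom=8−2·1/3=22/3; d'=(-24−2·5)/(22/3)=-51/11
row 3: denom=8−2·3/11=82/11; d'=(9−2·-51/11)/(82/11)=201/82
back: M3=201/82
back: M2=-51/11−3/11·201/82=-435/82
back: M1=5−1/3·-435/82=555/82
M: M0=0, M1=555/82, M2=-435/82, M3=201/82, M4=0
seg 0: a=2, c=M0/2=0, d=(M1−M0)/(6·1)=185/164, b=Δ0−h0·(2M0+M1)/6=-677/164
seg 1: a=-1, c=M1/2=555/164, d=(M2−M1)/(6·2)=-165/164, b=Δ1−h1·(2M1+M2)/6=-61/82
seg 2: a=3, c=M2/2=-435/164, d=(M3−M2)/(6·2)=53/82, b=Δ2−h2·(2M2+M3)/6=59/82
seg 3: a=-1, c=M3/2=201/164, d=(M4−M3)/(6·2)=-67/328, b=Δ3−h3·(2M3+M4)/6=-175/82
t_q=2 → seg 1, τ=1; S=-1+-61/82·τ+555/164·τ²+-165/164·τ³=26/41

  seg 0: a=2 b=-677/164 c=0 d=185/164
  seg 1: a=-1 b=-61/82 c=555/164 d=-165/164
  seg 2: a=3 b=59/82 c=-435/164 d=53/82
  seg 3: a=-1 b=-175/82 c=201/164 d=-67/328
S(2) = 26/41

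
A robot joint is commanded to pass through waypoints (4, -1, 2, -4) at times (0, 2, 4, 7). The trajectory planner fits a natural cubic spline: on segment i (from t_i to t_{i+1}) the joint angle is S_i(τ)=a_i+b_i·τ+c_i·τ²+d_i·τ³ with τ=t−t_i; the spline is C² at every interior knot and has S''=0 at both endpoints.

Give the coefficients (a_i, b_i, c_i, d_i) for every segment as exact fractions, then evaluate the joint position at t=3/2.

  seg 0: a=4 b=-71/19 c=0 d=47/152
  seg 1: a=-1 b=-1/38 c=141/76 d=-83/152
  seg 2: a=2 b=16/19 c=-27/19 d=3/19
S(3/2) = -683/1216

Δ: Δ0=-5/2, Δ1=3/2, Δ2=-2
row 1: diag=8, rhs=24; c'=1/4, d'=3
row 2: denom=10−2·1/4=19/2; d'=(-21−2·3)/(19/2)=-54/19
back: M2=-54/19
back: M1=3−1/4·-54/19=141/38
M: M0=0, M1=141/38, M2=-54/19, M3=0
seg 0: a=4, c=M0/2=0, d=(M1−M0)/(6·2)=47/152, b=Δ0−h0·(2M0+M1)/6=-71/19
seg 1: a=-1, c=M1/2=141/76, d=(M2−M1)/(6·2)=-83/152, b=Δ1−h1·(2M1+M2)/6=-1/38
seg 2: a=2, c=M2/2=-27/19, d=(M3−M2)/(6·3)=3/19, b=Δ2−h2·(2M2+M3)/6=16/19
t_q=3/2 → seg 0, τ=3/2; S=4+-71/19·τ+0·τ²+47/152·τ³=-683/1216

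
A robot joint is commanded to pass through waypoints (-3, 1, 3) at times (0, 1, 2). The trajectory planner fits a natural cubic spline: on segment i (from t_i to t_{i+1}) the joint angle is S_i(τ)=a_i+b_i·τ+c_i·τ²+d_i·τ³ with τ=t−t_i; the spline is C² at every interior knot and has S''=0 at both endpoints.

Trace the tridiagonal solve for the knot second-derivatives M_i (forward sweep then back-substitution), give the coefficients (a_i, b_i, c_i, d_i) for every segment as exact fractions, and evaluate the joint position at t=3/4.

  seg 0: a=-3 b=9/2 c=0 d=-1/2
  seg 1: a=1 b=3 c=-3/2 d=1/2
S(3/4) = 21/128

Δ: Δ0=4, Δ1=2
row 1: diag=4, rhs=-12; c'=1/4, d'=-3
back: M1=-3
M: M0=0, M1=-3, M2=0
seg 0: a=-3, c=M0/2=0, d=(M1−M0)/(6·1)=-1/2, b=Δ0−h0·(2M0+M1)/6=9/2
seg 1: a=1, c=M1/2=-3/2, d=(M2−M1)/(6·1)=1/2, b=Δ1−h1·(2M1+M2)/6=3
t_q=3/4 → seg 0, τ=3/4; S=-3+9/2·τ+0·τ²+-1/2·τ³=21/128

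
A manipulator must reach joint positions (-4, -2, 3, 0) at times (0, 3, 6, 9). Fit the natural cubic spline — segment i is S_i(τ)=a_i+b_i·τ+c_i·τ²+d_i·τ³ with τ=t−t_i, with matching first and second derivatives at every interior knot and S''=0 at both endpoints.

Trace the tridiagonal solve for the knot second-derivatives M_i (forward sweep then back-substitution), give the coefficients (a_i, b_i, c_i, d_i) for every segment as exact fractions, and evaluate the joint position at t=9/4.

  seg 0: a=-4 b=2/9 c=0 d=4/81
  seg 1: a=-2 b=14/9 c=4/9 d=-11/81
  seg 2: a=3 b=5/9 c=-7/9 d=7/81
S(9/4) = -47/16

Δ: Δ0=2/3, Δ1=5/3, Δ2=-1
row 1: diag=12, rhs=6; c'=1/4, d'=1/2
row 2: denom=12−3·1/4=45/4; d'=(-16−3·1/2)/(45/4)=-14/9
back: M2=-14/9
back: M1=1/2−1/4·-14/9=8/9
M: M0=0, M1=8/9, M2=-14/9, M3=0
seg 0: a=-4, c=M0/2=0, d=(M1−M0)/(6·3)=4/81, b=Δ0−h0·(2M0+M1)/6=2/9
seg 1: a=-2, c=M1/2=4/9, d=(M2−M1)/(6·3)=-11/81, b=Δ1−h1·(2M1+M2)/6=14/9
seg 2: a=3, c=M2/2=-7/9, d=(M3−M2)/(6·3)=7/81, b=Δ2−h2·(2M2+M3)/6=5/9
t_q=9/4 → seg 0, τ=9/4; S=-4+2/9·τ+0·τ²+4/81·τ³=-47/16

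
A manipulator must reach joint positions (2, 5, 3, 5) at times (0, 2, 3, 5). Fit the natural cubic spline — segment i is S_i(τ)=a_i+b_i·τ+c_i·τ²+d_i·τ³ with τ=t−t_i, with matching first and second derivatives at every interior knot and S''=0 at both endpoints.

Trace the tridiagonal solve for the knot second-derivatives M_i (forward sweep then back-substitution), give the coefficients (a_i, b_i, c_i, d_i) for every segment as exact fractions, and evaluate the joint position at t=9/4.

Δ: Δ0=3/2, Δ1=-2, Δ2=1
row 1: diag=6, rhs=-21; c'=1/6, d'=-7/2
row 2: denom=6−1·1/6=35/6; d'=(18−1·-7/2)/(35/6)=129/35
back: M2=129/35
back: M1=-7/2−1/6·129/35=-144/35
M: M0=0, M1=-144/35, M2=129/35, M3=0
seg 0: a=2, c=M0/2=0, d=(M1−M0)/(6·2)=-12/35, b=Δ0−h0·(2M0+M1)/6=201/70
seg 1: a=5, c=M1/2=-72/35, d=(M2−M1)/(6·1)=13/10, b=Δ1−h1·(2M1+M2)/6=-87/70
seg 2: a=3, c=M2/2=129/70, d=(M3−M2)/(6·2)=-43/140, b=Δ2−h2·(2M2+M3)/6=-51/35
t_q=9/4 → seg 1, τ=1/4; S=5+-87/70·τ+-72/35·τ²+13/10·τ³=20523/4480

  seg 0: a=2 b=201/70 c=0 d=-12/35
  seg 1: a=5 b=-87/70 c=-72/35 d=13/10
  seg 2: a=3 b=-51/35 c=129/70 d=-43/140
S(9/4) = 20523/4480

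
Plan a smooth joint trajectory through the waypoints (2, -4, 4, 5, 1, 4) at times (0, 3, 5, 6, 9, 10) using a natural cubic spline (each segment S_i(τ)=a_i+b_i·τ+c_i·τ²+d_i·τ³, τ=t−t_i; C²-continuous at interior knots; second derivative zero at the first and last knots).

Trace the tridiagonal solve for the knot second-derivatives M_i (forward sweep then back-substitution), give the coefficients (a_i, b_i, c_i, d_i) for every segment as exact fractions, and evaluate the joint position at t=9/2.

Δ: Δ0=-2, Δ1=4, Δ2=1, Δ3=-4/3, Δ4=3
row 1: diag=10, rhs=36; c'=1/5, d'=18/5
row 2: denom=6−2·1/5=28/5; d'=(-18−2·18/5)/(28/5)=-9/2
row 3: denom=8−1·5/28=219/28; d'=(-14−1·-9/2)/(219/28)=-266/219
row 4: denom=8−3·28/73=500/73; d'=(26−3·-266/219)/(500/73)=541/125
back: M4=541/125
back: M3=-266/219−28/73·541/125=-1078/375
back: M2=-9/2−5/28·-1078/375=-299/75
back: M1=18/5−1/5·-299/75=1649/375
M: M0=0, M1=1649/375, M2=-299/75, M3=-1078/375, M4=541/125, M5=0
seg 0: a=2, c=M0/2=0, d=(M1−M0)/(6·3)=1649/6750, b=Δ0−h0·(2M0+M1)/6=-3149/750
seg 1: a=-4, c=M1/2=1649/750, d=(M2−M1)/(6·2)=-262/375, b=Δ1−h1·(2M1+M2)/6=899/375
seg 2: a=4, c=M2/2=-299/150, d=(M3−M2)/(6·1)=139/750, b=Δ2−h2·(2M2+M3)/6=351/125
seg 3: a=5, c=M3/2=-539/375, d=(M4−M3)/(6·3)=2701/6750, b=Δ3−h3·(2M3+M4)/6=-467/750
seg 4: a=1, c=M4/2=541/250, d=(M5−M4)/(6·1)=-541/750, b=Δ4−h4·(2M4+M5)/6=584/375
t_q=9/2 → seg 1, τ=3/2; S=-4+899/375·τ+1649/750·τ²+-262/375·τ³=437/200

  seg 0: a=2 b=-3149/750 c=0 d=1649/6750
  seg 1: a=-4 b=899/375 c=1649/750 d=-262/375
  seg 2: a=4 b=351/125 c=-299/150 d=139/750
  seg 3: a=5 b=-467/750 c=-539/375 d=2701/6750
  seg 4: a=1 b=584/375 c=541/250 d=-541/750
S(9/2) = 437/200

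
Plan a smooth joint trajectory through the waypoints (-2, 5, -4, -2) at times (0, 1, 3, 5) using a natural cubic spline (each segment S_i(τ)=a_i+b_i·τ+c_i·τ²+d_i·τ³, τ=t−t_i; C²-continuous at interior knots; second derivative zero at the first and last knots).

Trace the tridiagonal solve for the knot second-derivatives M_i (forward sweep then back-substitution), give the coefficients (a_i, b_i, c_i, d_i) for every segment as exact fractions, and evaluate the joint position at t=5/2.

Δ: Δ0=7, Δ1=-9/2, Δ2=1
row 1: diag=6, rhs=-69; c'=1/3, d'=-23/2
row 2: denom=8−2·1/3=22/3; d'=(33−2·-23/2)/(22/3)=84/11
back: M2=84/11
back: M1=-23/2−1/3·84/11=-309/22
M: M0=0, M1=-309/22, M2=84/11, M3=0
seg 0: a=-2, c=M0/2=0, d=(M1−M0)/(6·1)=-103/44, b=Δ0−h0·(2M0+M1)/6=411/44
seg 1: a=5, c=M1/2=-309/44, d=(M2−M1)/(6·2)=159/88, b=Δ1−h1·(2M1+M2)/6=51/22
seg 2: a=-4, c=M2/2=42/11, d=(M3−M2)/(6·2)=-7/11, b=Δ2−h2·(2M2+M3)/6=-45/11
t_q=5/2 → seg 1, τ=3/2; S=5+51/22·τ+-309/44·τ²+159/88·τ³=-863/704

  seg 0: a=-2 b=411/44 c=0 d=-103/44
  seg 1: a=5 b=51/22 c=-309/44 d=159/88
  seg 2: a=-4 b=-45/11 c=42/11 d=-7/11
S(5/2) = -863/704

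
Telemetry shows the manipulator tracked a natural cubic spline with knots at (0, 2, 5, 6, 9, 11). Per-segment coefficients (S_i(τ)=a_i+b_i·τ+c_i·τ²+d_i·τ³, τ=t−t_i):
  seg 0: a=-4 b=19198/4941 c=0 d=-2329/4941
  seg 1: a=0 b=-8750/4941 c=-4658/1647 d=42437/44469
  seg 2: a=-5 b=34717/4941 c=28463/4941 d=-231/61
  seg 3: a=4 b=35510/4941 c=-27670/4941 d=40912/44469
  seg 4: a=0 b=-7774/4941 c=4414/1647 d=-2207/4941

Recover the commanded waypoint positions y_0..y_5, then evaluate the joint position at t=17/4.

y_0 = S_0(0) = a_0 = -4
y_1 = S_1(0) = a_1 = 0
y_2 = S_2(0) = a_2 = -5
y_3 = S_3(0) = a_3 = 4
y_4 = S_4(0) = a_4 = 0
y_5 = S_4(2) = 4
t_q=17/4 is in segment 1 (τ=9/4); S_1(τ)=-261131/35136

y_0=-4 y_1=0 y_2=-5 y_3=4 y_4=0 y_5=4
S(17/4) = -261131/35136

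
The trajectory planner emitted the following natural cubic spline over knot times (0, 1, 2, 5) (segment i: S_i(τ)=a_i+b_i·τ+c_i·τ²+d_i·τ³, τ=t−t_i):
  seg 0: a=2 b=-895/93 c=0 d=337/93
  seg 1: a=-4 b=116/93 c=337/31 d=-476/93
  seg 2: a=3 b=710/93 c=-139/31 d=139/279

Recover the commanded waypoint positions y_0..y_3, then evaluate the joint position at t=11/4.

y_0=2 y_1=-4 y_2=3 y_3=-1
S(11/4) = 12725/1984

y_0 = S_0(0) = a_0 = 2
y_1 = S_1(0) = a_1 = -4
y_2 = S_2(0) = a_2 = 3
y_3 = S_2(3) = -1
t_q=11/4 is in segment 2 (τ=3/4); S_2(τ)=12725/1984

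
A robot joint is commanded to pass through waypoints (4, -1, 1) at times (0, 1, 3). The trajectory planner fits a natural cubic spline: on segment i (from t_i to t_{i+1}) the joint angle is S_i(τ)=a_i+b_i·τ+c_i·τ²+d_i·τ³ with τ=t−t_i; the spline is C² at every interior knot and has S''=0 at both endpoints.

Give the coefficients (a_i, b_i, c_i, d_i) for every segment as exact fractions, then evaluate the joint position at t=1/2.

  seg 0: a=4 b=-6 c=0 d=1
  seg 1: a=-1 b=-3 c=3 d=-1/2
S(1/2) = 9/8

Δ: Δ0=-5, Δ1=1
row 1: diag=6, rhs=36; c'=1/3, d'=6
back: M1=6
M: M0=0, M1=6, M2=0
seg 0: a=4, c=M0/2=0, d=(M1−M0)/(6·1)=1, b=Δ0−h0·(2M0+M1)/6=-6
seg 1: a=-1, c=M1/2=3, d=(M2−M1)/(6·2)=-1/2, b=Δ1−h1·(2M1+M2)/6=-3
t_q=1/2 → seg 0, τ=1/2; S=4+-6·τ+0·τ²+1·τ³=9/8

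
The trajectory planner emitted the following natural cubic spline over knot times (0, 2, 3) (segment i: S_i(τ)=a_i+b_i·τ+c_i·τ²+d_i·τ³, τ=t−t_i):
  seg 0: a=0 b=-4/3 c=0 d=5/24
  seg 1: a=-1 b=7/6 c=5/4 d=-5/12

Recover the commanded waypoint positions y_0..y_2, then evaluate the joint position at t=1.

y_0=0 y_1=-1 y_2=1
S(1) = -9/8

y_0 = S_0(0) = a_0 = 0
y_1 = S_1(0) = a_1 = -1
y_2 = S_1(1) = 1
t_q=1 is in segment 0 (τ=1); S_0(τ)=-9/8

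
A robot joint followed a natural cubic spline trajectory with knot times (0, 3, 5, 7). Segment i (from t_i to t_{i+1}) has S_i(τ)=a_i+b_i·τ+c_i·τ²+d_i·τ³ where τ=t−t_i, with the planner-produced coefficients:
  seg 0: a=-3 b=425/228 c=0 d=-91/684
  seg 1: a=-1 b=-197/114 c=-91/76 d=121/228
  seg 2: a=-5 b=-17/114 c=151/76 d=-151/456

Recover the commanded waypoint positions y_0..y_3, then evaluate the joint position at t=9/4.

y_0=-3 y_1=-1 y_2=-5 y_3=0
S(9/4) = -1563/4864

y_0 = S_0(0) = a_0 = -3
y_1 = S_1(0) = a_1 = -1
y_2 = S_2(0) = a_2 = -5
y_3 = S_2(2) = 0
t_q=9/4 is in segment 0 (τ=9/4); S_0(τ)=-1563/4864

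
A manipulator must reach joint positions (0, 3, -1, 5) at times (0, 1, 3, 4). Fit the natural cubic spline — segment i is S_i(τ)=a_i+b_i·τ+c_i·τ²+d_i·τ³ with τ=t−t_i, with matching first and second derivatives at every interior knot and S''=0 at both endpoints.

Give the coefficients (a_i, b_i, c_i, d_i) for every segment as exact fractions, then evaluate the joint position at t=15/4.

  seg 0: a=0 b=71/16 c=0 d=-23/16
  seg 1: a=3 b=1/8 c=-69/16 d=13/8
  seg 2: a=-1 b=19/8 c=87/16 d=-29/16
S(15/4) = 3149/1024

Δ: Δ0=3, Δ1=-2, Δ2=6
row 1: diag=6, rhs=-30; c'=1/3, d'=-5
row 2: denom=6−2·1/3=16/3; d'=(48−2·-5)/(16/3)=87/8
back: M2=87/8
back: M1=-5−1/3·87/8=-69/8
M: M0=0, M1=-69/8, M2=87/8, M3=0
seg 0: a=0, c=M0/2=0, d=(M1−M0)/(6·1)=-23/16, b=Δ0−h0·(2M0+M1)/6=71/16
seg 1: a=3, c=M1/2=-69/16, d=(M2−M1)/(6·2)=13/8, b=Δ1−h1·(2M1+M2)/6=1/8
seg 2: a=-1, c=M2/2=87/16, d=(M3−M2)/(6·1)=-29/16, b=Δ2−h2·(2M2+M3)/6=19/8
t_q=15/4 → seg 2, τ=3/4; S=-1+19/8·τ+87/16·τ²+-29/16·τ³=3149/1024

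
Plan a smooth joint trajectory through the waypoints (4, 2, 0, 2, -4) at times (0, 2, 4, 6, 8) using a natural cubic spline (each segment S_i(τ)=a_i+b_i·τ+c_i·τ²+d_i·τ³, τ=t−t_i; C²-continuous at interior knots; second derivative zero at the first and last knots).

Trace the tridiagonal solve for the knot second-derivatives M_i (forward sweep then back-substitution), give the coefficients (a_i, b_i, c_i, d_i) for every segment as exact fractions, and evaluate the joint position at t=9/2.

Δ: Δ0=-1, Δ1=-1, Δ2=1, Δ3=-3
row 1: diag=8, rhs=0; c'=1/4, d'=0
row 2: denom=8−2·1/4=15/2; d'=(12−2·0)/(15/2)=8/5
row 3: denom=8−2·4/15=112/15; d'=(-24−2·8/5)/(112/15)=-51/14
back: M3=-51/14
back: M2=8/5−4/15·-51/14=18/7
back: M1=0−1/4·18/7=-9/14
M: M0=0, M1=-9/14, M2=18/7, M3=-51/14, M4=0
seg 0: a=4, c=M0/2=0, d=(M1−M0)/(6·2)=-3/56, b=Δ0−h0·(2M0+M1)/6=-11/14
seg 1: a=2, c=M1/2=-9/28, d=(M2−M1)/(6·2)=15/56, b=Δ1−h1·(2M1+M2)/6=-10/7
seg 2: a=0, c=M2/2=9/7, d=(M3−M2)/(6·2)=-29/56, b=Δ2−h2·(2M2+M3)/6=1/2
seg 3: a=2, c=M3/2=-51/28, d=(M4−M3)/(6·2)=17/56, b=Δ3−h3·(2M3+M4)/6=-4/7
t_q=9/2 → seg 2, τ=1/2; S=0+1/2·τ+9/7·τ²+-29/56·τ³=227/448

  seg 0: a=4 b=-11/14 c=0 d=-3/56
  seg 1: a=2 b=-10/7 c=-9/28 d=15/56
  seg 2: a=0 b=1/2 c=9/7 d=-29/56
  seg 3: a=2 b=-4/7 c=-51/28 d=17/56
S(9/2) = 227/448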